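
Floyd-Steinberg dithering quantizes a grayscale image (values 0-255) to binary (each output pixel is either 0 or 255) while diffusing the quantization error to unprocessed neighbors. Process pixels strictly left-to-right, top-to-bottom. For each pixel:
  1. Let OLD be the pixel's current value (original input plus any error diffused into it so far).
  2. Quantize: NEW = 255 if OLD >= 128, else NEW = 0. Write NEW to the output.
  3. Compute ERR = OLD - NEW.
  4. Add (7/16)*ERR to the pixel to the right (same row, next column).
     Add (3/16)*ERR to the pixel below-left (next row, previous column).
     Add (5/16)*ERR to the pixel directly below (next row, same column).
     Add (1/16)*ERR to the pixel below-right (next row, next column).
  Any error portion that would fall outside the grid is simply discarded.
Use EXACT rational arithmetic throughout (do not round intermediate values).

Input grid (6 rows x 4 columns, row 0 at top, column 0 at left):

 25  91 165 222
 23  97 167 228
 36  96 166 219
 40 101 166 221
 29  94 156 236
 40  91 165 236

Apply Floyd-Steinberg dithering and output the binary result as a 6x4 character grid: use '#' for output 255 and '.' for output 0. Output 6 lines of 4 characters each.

(0,0): OLD=25 → NEW=0, ERR=25
(0,1): OLD=1631/16 → NEW=0, ERR=1631/16
(0,2): OLD=53657/256 → NEW=255, ERR=-11623/256
(0,3): OLD=827951/4096 → NEW=255, ERR=-216529/4096
(1,0): OLD=12781/256 → NEW=0, ERR=12781/256
(1,1): OLD=294395/2048 → NEW=255, ERR=-227845/2048
(1,2): OLD=6592791/65536 → NEW=0, ERR=6592791/65536
(1,3): OLD=264927057/1048576 → NEW=255, ERR=-2459823/1048576
(2,0): OLD=1007353/32768 → NEW=0, ERR=1007353/32768
(2,1): OLD=101361347/1048576 → NEW=0, ERR=101361347/1048576
(2,2): OLD=487241807/2097152 → NEW=255, ERR=-47531953/2097152
(2,3): OLD=7202068019/33554432 → NEW=255, ERR=-1354312141/33554432
(3,0): OLD=1136349161/16777216 → NEW=0, ERR=1136349161/16777216
(3,1): OLD=42550330807/268435456 → NEW=255, ERR=-25900710473/268435456
(3,2): OLD=494684161353/4294967296 → NEW=0, ERR=494684161353/4294967296
(3,3): OLD=17685688278143/68719476736 → NEW=255, ERR=162221710463/68719476736
(4,0): OLD=137759853045/4294967296 → NEW=0, ERR=137759853045/4294967296
(4,1): OLD=3563425407967/34359738368 → NEW=0, ERR=3563425407967/34359738368
(4,2): OLD=254842585803135/1099511627776 → NEW=255, ERR=-25532879279745/1099511627776
(4,3): OLD=4112642633667369/17592186044416 → NEW=255, ERR=-373364807658711/17592186044416
(5,0): OLD=38190902901221/549755813888 → NEW=0, ERR=38190902901221/549755813888
(5,1): OLD=2664377520473955/17592186044416 → NEW=255, ERR=-1821629920852125/17592186044416
(5,2): OLD=1011053461088023/8796093022208 → NEW=0, ERR=1011053461088023/8796093022208
(5,3): OLD=78307492852177663/281474976710656 → NEW=255, ERR=6531373790960383/281474976710656
Row 0: ..##
Row 1: .#.#
Row 2: ..##
Row 3: .#.#
Row 4: ..##
Row 5: .#.#

Answer: ..##
.#.#
..##
.#.#
..##
.#.#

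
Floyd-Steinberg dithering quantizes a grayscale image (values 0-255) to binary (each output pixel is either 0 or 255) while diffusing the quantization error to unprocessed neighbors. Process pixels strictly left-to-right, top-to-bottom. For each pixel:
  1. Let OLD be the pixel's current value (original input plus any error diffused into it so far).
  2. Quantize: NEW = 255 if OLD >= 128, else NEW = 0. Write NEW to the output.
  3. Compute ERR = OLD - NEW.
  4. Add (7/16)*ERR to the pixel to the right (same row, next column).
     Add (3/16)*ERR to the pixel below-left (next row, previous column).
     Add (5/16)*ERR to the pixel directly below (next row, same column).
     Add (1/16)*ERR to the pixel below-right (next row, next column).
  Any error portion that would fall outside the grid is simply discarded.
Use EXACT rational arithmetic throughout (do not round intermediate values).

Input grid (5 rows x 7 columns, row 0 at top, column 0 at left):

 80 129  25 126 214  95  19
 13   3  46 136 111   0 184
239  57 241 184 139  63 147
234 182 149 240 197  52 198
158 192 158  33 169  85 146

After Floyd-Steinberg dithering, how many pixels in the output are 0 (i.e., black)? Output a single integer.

(0,0): OLD=80 → NEW=0, ERR=80
(0,1): OLD=164 → NEW=255, ERR=-91
(0,2): OLD=-237/16 → NEW=0, ERR=-237/16
(0,3): OLD=30597/256 → NEW=0, ERR=30597/256
(0,4): OLD=1090723/4096 → NEW=255, ERR=46243/4096
(0,5): OLD=6549621/65536 → NEW=0, ERR=6549621/65536
(0,6): OLD=65770291/1048576 → NEW=0, ERR=65770291/1048576
(1,0): OLD=335/16 → NEW=0, ERR=335/16
(1,1): OLD=-1799/128 → NEW=0, ERR=-1799/128
(1,2): OLD=212765/4096 → NEW=0, ERR=212765/4096
(1,3): OLD=3232017/16384 → NEW=255, ERR=-945903/16384
(1,4): OLD=121087787/1048576 → NEW=0, ERR=121087787/1048576
(1,5): OLD=790366635/8388608 → NEW=0, ERR=790366635/8388608
(1,6): OLD=33697791525/134217728 → NEW=255, ERR=-527729115/134217728
(2,0): OLD=497475/2048 → NEW=255, ERR=-24765/2048
(2,1): OLD=3825057/65536 → NEW=0, ERR=3825057/65536
(2,2): OLD=284231491/1048576 → NEW=255, ERR=16844611/1048576
(2,3): OLD=1659981131/8388608 → NEW=255, ERR=-479113909/8388608
(2,4): OLD=11016387939/67108864 → NEW=255, ERR=-6096372381/67108864
(2,5): OLD=127087636681/2147483648 → NEW=0, ERR=127087636681/2147483648
(2,6): OLD=6100610526223/34359738368 → NEW=255, ERR=-2661122757617/34359738368
(3,0): OLD=252879555/1048576 → NEW=255, ERR=-14507325/1048576
(3,1): OLD=1647880375/8388608 → NEW=255, ERR=-491214665/8388608
(3,2): OLD=8142994413/67108864 → NEW=0, ERR=8142994413/67108864
(3,3): OLD=69580845063/268435456 → NEW=255, ERR=1129803783/268435456
(3,4): OLD=6115327638723/34359738368 → NEW=255, ERR=-2646405645117/34359738368
(3,5): OLD=4562381404457/274877906944 → NEW=0, ERR=4562381404457/274877906944
(3,6): OLD=812572186220279/4398046511104 → NEW=255, ERR=-308929674111241/4398046511104
(4,0): OLD=19152464029/134217728 → NEW=255, ERR=-15073056611/134217728
(4,1): OLD=314509319817/2147483648 → NEW=255, ERR=-233099010423/2147483648
(4,2): OLD=5001389031815/34359738368 → NEW=255, ERR=-3760344252025/34359738368
(4,3): OLD=-5613698640323/274877906944 → NEW=0, ERR=-5613698640323/274877906944
(4,4): OLD=306480903688399/2199023255552 → NEW=255, ERR=-254270026477361/2199023255552
(4,5): OLD=1521024451866247/70368744177664 → NEW=0, ERR=1521024451866247/70368744177664
(4,6): OLD=151482153272728545/1125899906842624 → NEW=255, ERR=-135622322972140575/1125899906842624
Output grid:
  Row 0: .#..#..  (5 black, running=5)
  Row 1: ...#..#  (5 black, running=10)
  Row 2: #.###.#  (2 black, running=12)
  Row 3: ##.##.#  (2 black, running=14)
  Row 4: ###.#.#  (2 black, running=16)

Answer: 16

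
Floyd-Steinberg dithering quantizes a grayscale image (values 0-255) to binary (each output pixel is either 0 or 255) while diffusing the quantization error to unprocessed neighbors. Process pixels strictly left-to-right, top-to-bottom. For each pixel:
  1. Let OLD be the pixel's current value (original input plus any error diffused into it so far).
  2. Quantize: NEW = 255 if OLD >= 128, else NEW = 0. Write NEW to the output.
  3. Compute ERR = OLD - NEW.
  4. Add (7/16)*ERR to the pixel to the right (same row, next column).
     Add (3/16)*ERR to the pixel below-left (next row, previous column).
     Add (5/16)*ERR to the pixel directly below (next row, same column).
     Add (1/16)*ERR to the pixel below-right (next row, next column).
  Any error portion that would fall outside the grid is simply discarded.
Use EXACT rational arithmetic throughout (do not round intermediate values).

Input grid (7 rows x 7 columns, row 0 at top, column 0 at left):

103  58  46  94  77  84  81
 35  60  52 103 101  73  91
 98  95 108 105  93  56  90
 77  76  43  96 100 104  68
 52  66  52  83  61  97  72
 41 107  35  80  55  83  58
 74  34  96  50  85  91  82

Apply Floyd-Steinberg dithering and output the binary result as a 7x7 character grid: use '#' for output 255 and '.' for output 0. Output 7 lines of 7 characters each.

(0,0): OLD=103 → NEW=0, ERR=103
(0,1): OLD=1649/16 → NEW=0, ERR=1649/16
(0,2): OLD=23319/256 → NEW=0, ERR=23319/256
(0,3): OLD=548257/4096 → NEW=255, ERR=-496223/4096
(0,4): OLD=1572711/65536 → NEW=0, ERR=1572711/65536
(0,5): OLD=99089361/1048576 → NEW=0, ERR=99089361/1048576
(0,6): OLD=2052580023/16777216 → NEW=0, ERR=2052580023/16777216
(1,0): OLD=22147/256 → NEW=0, ERR=22147/256
(1,1): OLD=314517/2048 → NEW=255, ERR=-207723/2048
(1,2): OLD=1298745/65536 → NEW=0, ERR=1298745/65536
(1,3): OLD=22021125/262144 → NEW=0, ERR=22021125/262144
(1,4): OLD=2607142191/16777216 → NEW=255, ERR=-1671047889/16777216
(1,5): OLD=11192978015/134217728 → NEW=0, ERR=11192978015/134217728
(1,6): OLD=368558497201/2147483648 → NEW=255, ERR=-179049833039/2147483648
(2,0): OLD=3473975/32768 → NEW=0, ERR=3473975/32768
(2,1): OLD=124580557/1048576 → NEW=0, ERR=124580557/1048576
(2,2): OLD=2945802151/16777216 → NEW=255, ERR=-1332387929/16777216
(2,3): OLD=10612551215/134217728 → NEW=0, ERR=10612551215/134217728
(2,4): OLD=126007836127/1073741824 → NEW=0, ERR=126007836127/1073741824
(2,5): OLD=3832649666677/34359738368 → NEW=0, ERR=3832649666677/34359738368
(2,6): OLD=64847986645379/549755813888 → NEW=0, ERR=64847986645379/549755813888
(3,0): OLD=2221423303/16777216 → NEW=255, ERR=-2056766777/16777216
(3,1): OLD=6875841595/134217728 → NEW=0, ERR=6875841595/134217728
(3,2): OLD=67480567905/1073741824 → NEW=0, ERR=67480567905/1073741824
(3,3): OLD=709721036631/4294967296 → NEW=255, ERR=-385495623849/4294967296
(3,4): OLD=67763842344647/549755813888 → NEW=0, ERR=67763842344647/549755813888
(3,5): OLD=977406258044741/4398046511104 → NEW=255, ERR=-144095602286779/4398046511104
(3,6): OLD=6860904011223515/70368744177664 → NEW=0, ERR=6860904011223515/70368744177664
(4,0): OLD=50026003401/2147483648 → NEW=0, ERR=50026003401/2147483648
(4,1): OLD=3309609343669/34359738368 → NEW=0, ERR=3309609343669/34359738368
(4,2): OLD=55059779068603/549755813888 → NEW=0, ERR=55059779068603/549755813888
(4,3): OLD=553309276430713/4398046511104 → NEW=0, ERR=553309276430713/4398046511104
(4,4): OLD=5024588848978331/35184372088832 → NEW=255, ERR=-3947426033673829/35184372088832
(4,5): OLD=71677162163143963/1125899906842624 → NEW=0, ERR=71677162163143963/1125899906842624
(4,6): OLD=2310760674537176365/18014398509481984 → NEW=255, ERR=-2282910945380729555/18014398509481984
(5,0): OLD=36470896672495/549755813888 → NEW=0, ERR=36470896672495/549755813888
(5,1): OLD=819616485826853/4398046511104 → NEW=255, ERR=-301885374504667/4398046511104
(5,2): OLD=2317828706355731/35184372088832 → NEW=0, ERR=2317828706355731/35184372088832
(5,3): OLD=37537358017396351/281474976710656 → NEW=255, ERR=-34238761043820929/281474976710656
(5,4): OLD=-242802895337595115/18014398509481984 → NEW=0, ERR=-242802895337595115/18014398509481984
(5,5): OLD=9543929480448618437/144115188075855872 → NEW=0, ERR=9543929480448618437/144115188075855872
(5,6): OLD=118404639839187823339/2305843009213693952 → NEW=0, ERR=118404639839187823339/2305843009213693952
(6,0): OLD=5760466812532935/70368744177664 → NEW=0, ERR=5760466812532935/70368744177664
(6,1): OLD=73028281572220147/1125899906842624 → NEW=0, ERR=73028281572220147/1125899906842624
(6,2): OLD=2123285032533682553/18014398509481984 → NEW=0, ERR=2123285032533682553/18014398509481984
(6,3): OLD=9388215056470008359/144115188075855872 → NEW=0, ERR=9388215056470008359/144115188075855872
(6,4): OLD=32887948518982472437/288230376151711744 → NEW=0, ERR=32887948518982472437/288230376151711744
(6,5): OLD=6286682045828397620841/36893488147419103232 → NEW=255, ERR=-3121157431763473703319/36893488147419103232
(6,6): OLD=38471771561199419704143/590295810358705651712 → NEW=0, ERR=38471771561199419704143/590295810358705651712
Row 0: ...#...
Row 1: .#..#.#
Row 2: ..#....
Row 3: #..#.#.
Row 4: ....#.#
Row 5: .#.#...
Row 6: .....#.

Answer: ...#...
.#..#.#
..#....
#..#.#.
....#.#
.#.#...
.....#.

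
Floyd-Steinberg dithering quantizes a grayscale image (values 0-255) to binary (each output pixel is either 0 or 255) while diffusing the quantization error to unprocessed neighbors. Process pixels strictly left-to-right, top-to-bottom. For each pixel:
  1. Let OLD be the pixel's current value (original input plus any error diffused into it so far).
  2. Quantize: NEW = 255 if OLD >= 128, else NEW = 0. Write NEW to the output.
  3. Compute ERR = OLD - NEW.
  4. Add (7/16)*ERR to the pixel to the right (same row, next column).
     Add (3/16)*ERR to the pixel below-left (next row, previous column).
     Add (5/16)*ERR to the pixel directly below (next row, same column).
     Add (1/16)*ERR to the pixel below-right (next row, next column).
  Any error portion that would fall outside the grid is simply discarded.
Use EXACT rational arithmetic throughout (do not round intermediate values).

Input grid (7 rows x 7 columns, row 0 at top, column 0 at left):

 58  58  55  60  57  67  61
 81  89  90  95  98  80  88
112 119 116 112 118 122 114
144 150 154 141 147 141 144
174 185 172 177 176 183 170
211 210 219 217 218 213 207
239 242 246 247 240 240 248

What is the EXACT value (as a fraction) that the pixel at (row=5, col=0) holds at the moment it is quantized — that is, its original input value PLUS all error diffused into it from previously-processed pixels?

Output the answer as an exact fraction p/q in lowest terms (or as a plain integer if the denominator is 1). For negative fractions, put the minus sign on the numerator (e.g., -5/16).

Answer: 49246960663301/274877906944

Derivation:
(0,0): OLD=58 → NEW=0, ERR=58
(0,1): OLD=667/8 → NEW=0, ERR=667/8
(0,2): OLD=11709/128 → NEW=0, ERR=11709/128
(0,3): OLD=204843/2048 → NEW=0, ERR=204843/2048
(0,4): OLD=3301677/32768 → NEW=0, ERR=3301677/32768
(0,5): OLD=58239035/524288 → NEW=0, ERR=58239035/524288
(0,6): OLD=919378333/8388608 → NEW=0, ERR=919378333/8388608
(1,0): OLD=14689/128 → NEW=0, ERR=14689/128
(1,1): OLD=190503/1024 → NEW=255, ERR=-70617/1024
(1,2): OLD=3682483/32768 → NEW=0, ERR=3682483/32768
(1,3): OLD=26218679/131072 → NEW=255, ERR=-7204681/131072
(1,4): OLD=1111643589/8388608 → NEW=255, ERR=-1027451451/8388608
(1,5): OLD=5903872597/67108864 → NEW=0, ERR=5903872597/67108864
(1,6): OLD=180046118491/1073741824 → NEW=255, ERR=-93758046629/1073741824
(2,0): OLD=2210717/16384 → NEW=255, ERR=-1967203/16384
(2,1): OLD=38358543/524288 → NEW=0, ERR=38358543/524288
(2,2): OLD=1413574893/8388608 → NEW=255, ERR=-725520147/8388608
(2,3): OLD=2754303941/67108864 → NEW=0, ERR=2754303941/67108864
(2,4): OLD=59453212949/536870912 → NEW=0, ERR=59453212949/536870912
(2,5): OLD=2987810903879/17179869184 → NEW=255, ERR=-1393055738041/17179869184
(2,6): OLD=15595438879841/274877906944 → NEW=0, ERR=15595438879841/274877906944
(3,0): OLD=1008282701/8388608 → NEW=0, ERR=1008282701/8388608
(3,1): OLD=13537776585/67108864 → NEW=255, ERR=-3574983735/67108864
(3,2): OLD=62241677099/536870912 → NEW=0, ERR=62241677099/536870912
(3,3): OLD=472242756061/2147483648 → NEW=255, ERR=-75365574179/2147483648
(3,4): OLD=42225028833357/274877906944 → NEW=255, ERR=-27868837437363/274877906944
(3,5): OLD=195412299315127/2199023255552 → NEW=0, ERR=195412299315127/2199023255552
(3,6): OLD=6879942096722089/35184372088832 → NEW=255, ERR=-2092072785930071/35184372088832
(4,0): OLD=216437434211/1073741824 → NEW=255, ERR=-57366730909/1073741824
(4,1): OLD=2993220232199/17179869184 → NEW=255, ERR=-1387646409721/17179869184
(4,2): OLD=44800173845705/274877906944 → NEW=255, ERR=-25293692425015/274877906944
(4,3): OLD=250712822189171/2199023255552 → NEW=0, ERR=250712822189171/2199023255552
(4,4): OLD=3670874147725097/17592186044416 → NEW=255, ERR=-815133293600983/17592186044416
(4,5): OLD=97397529761123817/562949953421312 → NEW=255, ERR=-46154708361310743/562949953421312
(4,6): OLD=1090800640527060271/9007199254740992 → NEW=0, ERR=1090800640527060271/9007199254740992
(5,0): OLD=49246960663301/274877906944 → NEW=255, ERR=-20846905607419/274877906944
Target (5,0): original=211, with diffused error = 49246960663301/274877906944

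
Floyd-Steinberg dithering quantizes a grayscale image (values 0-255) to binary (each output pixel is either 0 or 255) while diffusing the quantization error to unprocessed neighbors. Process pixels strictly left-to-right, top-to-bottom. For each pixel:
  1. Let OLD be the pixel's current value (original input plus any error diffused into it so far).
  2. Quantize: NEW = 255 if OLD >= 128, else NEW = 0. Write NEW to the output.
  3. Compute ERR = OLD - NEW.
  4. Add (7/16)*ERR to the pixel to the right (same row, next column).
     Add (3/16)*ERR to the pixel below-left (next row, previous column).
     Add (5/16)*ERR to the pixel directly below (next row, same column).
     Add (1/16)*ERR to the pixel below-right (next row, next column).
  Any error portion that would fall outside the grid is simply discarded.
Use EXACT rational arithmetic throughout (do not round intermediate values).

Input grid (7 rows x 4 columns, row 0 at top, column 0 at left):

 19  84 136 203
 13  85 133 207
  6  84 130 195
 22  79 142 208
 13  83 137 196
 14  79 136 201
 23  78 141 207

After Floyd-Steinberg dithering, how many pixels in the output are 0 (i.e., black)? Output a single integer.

(0,0): OLD=19 → NEW=0, ERR=19
(0,1): OLD=1477/16 → NEW=0, ERR=1477/16
(0,2): OLD=45155/256 → NEW=255, ERR=-20125/256
(0,3): OLD=690613/4096 → NEW=255, ERR=-353867/4096
(1,0): OLD=9279/256 → NEW=0, ERR=9279/256
(1,1): OLD=237881/2048 → NEW=0, ERR=237881/2048
(1,2): OLD=9753133/65536 → NEW=255, ERR=-6958547/65536
(1,3): OLD=134884043/1048576 → NEW=255, ERR=-132502837/1048576
(2,0): OLD=1281411/32768 → NEW=0, ERR=1281411/32768
(2,1): OLD=125580881/1048576 → NEW=0, ERR=125580881/1048576
(2,2): OLD=278463381/2097152 → NEW=255, ERR=-256310379/2097152
(2,3): OLD=3201239713/33554432 → NEW=0, ERR=3201239713/33554432
(3,0): OLD=950867155/16777216 → NEW=0, ERR=950867155/16777216
(3,1): OLD=32413574925/268435456 → NEW=0, ERR=32413574925/268435456
(3,2): OLD=781720196595/4294967296 → NEW=255, ERR=-313496463885/4294967296
(3,3): OLD=13623045674021/68719476736 → NEW=255, ERR=-3900420893659/68719476736
(4,0): OLD=229144672023/4294967296 → NEW=0, ERR=229144672023/4294967296
(4,1): OLD=4601873933637/34359738368 → NEW=255, ERR=-4159859350203/34359738368
(4,2): OLD=63911957491493/1099511627776 → NEW=0, ERR=63911957491493/1099511627776
(4,3): OLD=3503163400898707/17592186044416 → NEW=255, ERR=-982844040427373/17592186044416
(5,0): OLD=4382790224743/549755813888 → NEW=0, ERR=4382790224743/549755813888
(5,1): OLD=1035961173135153/17592186044416 → NEW=0, ERR=1035961173135153/17592186044416
(5,2): OLD=1423965672979021/8796093022208 → NEW=255, ERR=-819038047684019/8796093022208
(5,3): OLD=41218308768992613/281474976710656 → NEW=255, ERR=-30557810292224667/281474976710656
(6,0): OLD=10283054419709427/281474976710656 → NEW=0, ERR=10283054419709427/281474976710656
(6,1): OLD=429755381741079509/4503599627370496 → NEW=0, ERR=429755381741079509/4503599627370496
(6,2): OLD=9870102195760122051/72057594037927936 → NEW=255, ERR=-8504584283911501629/72057594037927936
(6,3): OLD=133299104605561755221/1152921504606846976 → NEW=0, ERR=133299104605561755221/1152921504606846976
Output grid:
  Row 0: ..##  (2 black, running=2)
  Row 1: ..##  (2 black, running=4)
  Row 2: ..#.  (3 black, running=7)
  Row 3: ..##  (2 black, running=9)
  Row 4: .#.#  (2 black, running=11)
  Row 5: ..##  (2 black, running=13)
  Row 6: ..#.  (3 black, running=16)

Answer: 16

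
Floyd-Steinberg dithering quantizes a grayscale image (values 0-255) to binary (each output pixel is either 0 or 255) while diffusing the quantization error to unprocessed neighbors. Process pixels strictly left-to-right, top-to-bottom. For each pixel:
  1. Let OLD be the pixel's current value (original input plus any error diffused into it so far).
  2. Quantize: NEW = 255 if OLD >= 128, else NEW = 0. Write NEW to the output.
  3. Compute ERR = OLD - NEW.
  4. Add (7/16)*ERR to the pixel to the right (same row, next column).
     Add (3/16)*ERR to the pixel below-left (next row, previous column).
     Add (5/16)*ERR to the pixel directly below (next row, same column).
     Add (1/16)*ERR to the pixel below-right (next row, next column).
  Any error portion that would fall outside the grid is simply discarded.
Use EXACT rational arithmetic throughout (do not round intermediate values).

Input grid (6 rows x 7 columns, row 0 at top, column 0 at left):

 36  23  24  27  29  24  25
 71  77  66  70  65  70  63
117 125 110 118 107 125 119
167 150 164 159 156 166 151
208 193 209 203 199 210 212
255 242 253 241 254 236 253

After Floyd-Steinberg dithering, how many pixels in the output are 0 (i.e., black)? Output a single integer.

(0,0): OLD=36 → NEW=0, ERR=36
(0,1): OLD=155/4 → NEW=0, ERR=155/4
(0,2): OLD=2621/64 → NEW=0, ERR=2621/64
(0,3): OLD=45995/1024 → NEW=0, ERR=45995/1024
(0,4): OLD=797101/16384 → NEW=0, ERR=797101/16384
(0,5): OLD=11871163/262144 → NEW=0, ERR=11871163/262144
(0,6): OLD=187955741/4194304 → NEW=0, ERR=187955741/4194304
(1,0): OLD=5729/64 → NEW=0, ERR=5729/64
(1,1): OLD=70759/512 → NEW=255, ERR=-59801/512
(1,2): OLD=631475/16384 → NEW=0, ERR=631475/16384
(1,3): OLD=7378071/65536 → NEW=0, ERR=7378071/65536
(1,4): OLD=590372037/4194304 → NEW=255, ERR=-479175483/4194304
(1,5): OLD=1530505109/33554432 → NEW=0, ERR=1530505109/33554432
(1,6): OLD=53574141723/536870912 → NEW=0, ERR=53574141723/536870912
(2,0): OLD=1008221/8192 → NEW=0, ERR=1008221/8192
(2,1): OLD=40675983/262144 → NEW=255, ERR=-26170737/262144
(2,2): OLD=386615021/4194304 → NEW=0, ERR=386615021/4194304
(2,3): OLD=5855132485/33554432 → NEW=255, ERR=-2701247675/33554432
(2,4): OLD=13869261109/268435456 → NEW=0, ERR=13869261109/268435456
(2,5): OLD=1489739851591/8589934592 → NEW=255, ERR=-700693469369/8589934592
(2,6): OLD=16128121823329/137438953472 → NEW=0, ERR=16128121823329/137438953472
(3,0): OLD=783251917/4194304 → NEW=255, ERR=-286295603/4194304
(3,1): OLD=3822327817/33554432 → NEW=0, ERR=3822327817/33554432
(3,2): OLD=59407063883/268435456 → NEW=255, ERR=-9043977397/268435456
(3,3): OLD=144473298989/1073741824 → NEW=255, ERR=-129330866131/1073741824
(3,4): OLD=13623430202829/137438953472 → NEW=0, ERR=13623430202829/137438953472
(3,5): OLD=229915910724855/1099511627776 → NEW=255, ERR=-50459554358025/1099511627776
(3,6): OLD=2858639321054569/17592186044416 → NEW=255, ERR=-1627368120271511/17592186044416
(4,0): OLD=111684309027/536870912 → NEW=255, ERR=-25217773533/536870912
(4,1): OLD=1696209485319/8589934592 → NEW=255, ERR=-494223835641/8589934592
(4,2): OLD=21692713176649/137438953472 → NEW=255, ERR=-13354219958711/137438953472
(4,3): OLD=153195100511731/1099511627776 → NEW=255, ERR=-127180364571149/1099511627776
(4,4): OLD=1435853104480841/8796093022208 → NEW=255, ERR=-807150616182199/8796093022208
(4,5): OLD=40634566839192553/281474976710656 → NEW=255, ERR=-31141552222024727/281474976710656
(4,6): OLD=593665159910996783/4503599627370496 → NEW=255, ERR=-554752745068479697/4503599627370496
(5,0): OLD=31546839745797/137438953472 → NEW=255, ERR=-3500093389563/137438953472
(5,1): OLD=210803328682391/1099511627776 → NEW=255, ERR=-69572136400489/1099511627776
(5,2): OLD=1492423785704945/8796093022208 → NEW=255, ERR=-750579934958095/8796093022208
(5,3): OLD=10150169320088661/70368744177664 → NEW=255, ERR=-7793860445215659/70368744177664
(5,4): OLD=670559284300627367/4503599627370496 → NEW=255, ERR=-477858620678849113/4503599627370496
(5,5): OLD=4545869159873172983/36028797018963968 → NEW=0, ERR=4545869159873172983/36028797018963968
(5,6): OLD=151489425964720000409/576460752303423488 → NEW=255, ERR=4491934127347010969/576460752303423488
Output grid:
  Row 0: .......  (7 black, running=7)
  Row 1: .#..#..  (5 black, running=12)
  Row 2: .#.#.#.  (4 black, running=16)
  Row 3: #.##.##  (2 black, running=18)
  Row 4: #######  (0 black, running=18)
  Row 5: #####.#  (1 black, running=19)

Answer: 19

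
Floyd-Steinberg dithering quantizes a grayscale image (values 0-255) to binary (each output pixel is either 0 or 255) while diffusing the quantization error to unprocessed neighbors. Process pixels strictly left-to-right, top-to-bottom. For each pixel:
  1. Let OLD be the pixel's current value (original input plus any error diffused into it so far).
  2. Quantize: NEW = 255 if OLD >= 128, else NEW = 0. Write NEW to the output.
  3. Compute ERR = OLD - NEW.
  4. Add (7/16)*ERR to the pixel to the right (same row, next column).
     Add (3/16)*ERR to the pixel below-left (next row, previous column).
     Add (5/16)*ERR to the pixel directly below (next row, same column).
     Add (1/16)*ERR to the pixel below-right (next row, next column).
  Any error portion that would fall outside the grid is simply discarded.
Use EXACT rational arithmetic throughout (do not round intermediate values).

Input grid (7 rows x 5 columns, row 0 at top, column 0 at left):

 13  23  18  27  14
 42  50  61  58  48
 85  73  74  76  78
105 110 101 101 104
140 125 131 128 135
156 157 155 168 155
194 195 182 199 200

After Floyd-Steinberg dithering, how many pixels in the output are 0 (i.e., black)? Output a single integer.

(0,0): OLD=13 → NEW=0, ERR=13
(0,1): OLD=459/16 → NEW=0, ERR=459/16
(0,2): OLD=7821/256 → NEW=0, ERR=7821/256
(0,3): OLD=165339/4096 → NEW=0, ERR=165339/4096
(0,4): OLD=2074877/65536 → NEW=0, ERR=2074877/65536
(1,0): OLD=13169/256 → NEW=0, ERR=13169/256
(1,1): OLD=180247/2048 → NEW=0, ERR=180247/2048
(1,2): OLD=7760355/65536 → NEW=0, ERR=7760355/65536
(1,3): OLD=34148455/262144 → NEW=255, ERR=-32698265/262144
(1,4): OLD=24517973/4194304 → NEW=0, ERR=24517973/4194304
(2,0): OLD=3852781/32768 → NEW=0, ERR=3852781/32768
(2,1): OLD=185976831/1048576 → NEW=255, ERR=-81410049/1048576
(2,2): OLD=992379325/16777216 → NEW=0, ERR=992379325/16777216
(2,3): OLD=19165171687/268435456 → NEW=0, ERR=19165171687/268435456
(2,4): OLD=443526378897/4294967296 → NEW=0, ERR=443526378897/4294967296
(3,0): OLD=2133822493/16777216 → NEW=0, ERR=2133822493/16777216
(3,1): OLD=21450807769/134217728 → NEW=255, ERR=-12774712871/134217728
(3,2): OLD=370990605219/4294967296 → NEW=0, ERR=370990605219/4294967296
(3,3): OLD=1581930420715/8589934592 → NEW=255, ERR=-608502900245/8589934592
(3,4): OLD=15082680142327/137438953472 → NEW=0, ERR=15082680142327/137438953472
(4,0): OLD=347676471827/2147483648 → NEW=255, ERR=-199931858413/2147483648
(4,1): OLD=5406164888723/68719476736 → NEW=0, ERR=5406164888723/68719476736
(4,2): OLD=190413703281405/1099511627776 → NEW=255, ERR=-89961761801475/1099511627776
(4,3): OLD=1689583543270035/17592186044416 → NEW=0, ERR=1689583543270035/17592186044416
(4,4): OLD=58232908010216325/281474976710656 → NEW=255, ERR=-13543211051000955/281474976710656
(5,0): OLD=155753211253145/1099511627776 → NEW=255, ERR=-124622253829735/1099511627776
(5,1): OLD=974930113175563/8796093022208 → NEW=0, ERR=974930113175563/8796093022208
(5,2): OLD=56533430871814755/281474976710656 → NEW=255, ERR=-15242688189402525/281474976710656
(5,3): OLD=180353189839961997/1125899906842624 → NEW=255, ERR=-106751286404907123/1125899906842624
(5,4): OLD=1882241889884620799/18014398509481984 → NEW=0, ERR=1882241889884620799/18014398509481984
(6,0): OLD=25242972927270921/140737488355328 → NEW=255, ERR=-10645086603337719/140737488355328
(6,1): OLD=807528171449988999/4503599627370496 → NEW=255, ERR=-340889733529487481/4503599627370496
(6,2): OLD=8726987706131272765/72057594037927936 → NEW=0, ERR=8726987706131272765/72057594037927936
(6,3): OLD=275044656212239581407/1152921504606846976 → NEW=255, ERR=-18950327462506397473/1152921504606846976
(6,4): OLD=4049700609988819302617/18446744073709551616 → NEW=255, ERR=-654219128807116359463/18446744073709551616
Output grid:
  Row 0: .....  (5 black, running=5)
  Row 1: ...#.  (4 black, running=9)
  Row 2: .#...  (4 black, running=13)
  Row 3: .#.#.  (3 black, running=16)
  Row 4: #.#.#  (2 black, running=18)
  Row 5: #.##.  (2 black, running=20)
  Row 6: ##.##  (1 black, running=21)

Answer: 21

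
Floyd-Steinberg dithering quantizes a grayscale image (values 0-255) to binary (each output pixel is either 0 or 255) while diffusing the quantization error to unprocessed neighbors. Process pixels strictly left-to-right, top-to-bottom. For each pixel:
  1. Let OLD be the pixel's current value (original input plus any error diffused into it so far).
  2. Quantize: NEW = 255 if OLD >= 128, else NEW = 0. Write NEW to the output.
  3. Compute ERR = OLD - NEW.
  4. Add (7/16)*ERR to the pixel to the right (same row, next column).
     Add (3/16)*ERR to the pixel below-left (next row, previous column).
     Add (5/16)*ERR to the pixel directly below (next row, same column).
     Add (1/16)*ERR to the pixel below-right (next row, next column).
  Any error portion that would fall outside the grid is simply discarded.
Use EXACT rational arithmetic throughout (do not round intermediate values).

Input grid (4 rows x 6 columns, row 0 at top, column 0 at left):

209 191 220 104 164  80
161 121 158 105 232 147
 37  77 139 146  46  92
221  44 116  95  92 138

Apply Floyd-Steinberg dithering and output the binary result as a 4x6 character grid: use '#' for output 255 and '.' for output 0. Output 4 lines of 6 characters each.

Answer: ###.#.
#.#.##
..#...
#..#.#

Derivation:
(0,0): OLD=209 → NEW=255, ERR=-46
(0,1): OLD=1367/8 → NEW=255, ERR=-673/8
(0,2): OLD=23449/128 → NEW=255, ERR=-9191/128
(0,3): OLD=148655/2048 → NEW=0, ERR=148655/2048
(0,4): OLD=6414537/32768 → NEW=255, ERR=-1941303/32768
(0,5): OLD=28353919/524288 → NEW=0, ERR=28353919/524288
(1,0): OLD=16749/128 → NEW=255, ERR=-15891/128
(1,1): OLD=24635/1024 → NEW=0, ERR=24635/1024
(1,2): OLD=5060631/32768 → NEW=255, ERR=-3295209/32768
(1,3): OLD=8924843/131072 → NEW=0, ERR=8924843/131072
(1,4): OLD=2163865857/8388608 → NEW=255, ERR=24770817/8388608
(1,5): OLD=21674741687/134217728 → NEW=255, ERR=-12550778953/134217728
(2,0): OLD=44473/16384 → NEW=0, ERR=44473/16384
(2,1): OLD=30980675/524288 → NEW=0, ERR=30980675/524288
(2,2): OLD=1238975753/8388608 → NEW=255, ERR=-900119287/8388608
(2,3): OLD=7690820993/67108864 → NEW=0, ERR=7690820993/67108864
(2,4): OLD=179924109443/2147483648 → NEW=0, ERR=179924109443/2147483648
(2,5): OLD=3422843708869/34359738368 → NEW=0, ERR=3422843708869/34359738368
(3,0): OLD=1953940073/8388608 → NEW=255, ERR=-185154967/8388608
(3,1): OLD=2205180789/67108864 → NEW=0, ERR=2205180789/67108864
(3,2): OLD=65511767503/536870912 → NEW=0, ERR=65511767503/536870912
(3,3): OLD=6638377784781/34359738368 → NEW=255, ERR=-2123355499059/34359738368
(3,4): OLD=32157103307373/274877906944 → NEW=0, ERR=32157103307373/274877906944
(3,5): OLD=991974176047427/4398046511104 → NEW=255, ERR=-129527684284093/4398046511104
Row 0: ###.#.
Row 1: #.#.##
Row 2: ..#...
Row 3: #..#.#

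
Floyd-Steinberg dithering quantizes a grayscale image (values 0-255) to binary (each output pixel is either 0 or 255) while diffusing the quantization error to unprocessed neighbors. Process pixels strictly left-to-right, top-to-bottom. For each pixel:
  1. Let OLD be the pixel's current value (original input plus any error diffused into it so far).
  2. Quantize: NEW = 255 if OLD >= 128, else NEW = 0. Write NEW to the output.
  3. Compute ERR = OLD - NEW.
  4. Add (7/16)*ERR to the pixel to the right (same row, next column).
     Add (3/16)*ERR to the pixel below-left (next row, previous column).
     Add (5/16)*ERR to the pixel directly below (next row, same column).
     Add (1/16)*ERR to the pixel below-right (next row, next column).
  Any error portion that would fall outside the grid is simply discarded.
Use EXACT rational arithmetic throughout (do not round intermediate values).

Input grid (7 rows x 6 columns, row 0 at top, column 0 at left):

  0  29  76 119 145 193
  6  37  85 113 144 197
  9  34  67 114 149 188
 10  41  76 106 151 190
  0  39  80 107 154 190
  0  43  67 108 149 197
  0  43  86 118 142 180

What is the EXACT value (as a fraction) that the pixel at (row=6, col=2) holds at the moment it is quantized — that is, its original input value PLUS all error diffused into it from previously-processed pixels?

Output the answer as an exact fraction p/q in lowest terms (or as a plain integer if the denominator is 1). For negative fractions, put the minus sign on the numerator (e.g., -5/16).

Answer: 107606939739871685/1125899906842624

Derivation:
(0,0): OLD=0 → NEW=0, ERR=0
(0,1): OLD=29 → NEW=0, ERR=29
(0,2): OLD=1419/16 → NEW=0, ERR=1419/16
(0,3): OLD=40397/256 → NEW=255, ERR=-24883/256
(0,4): OLD=419739/4096 → NEW=0, ERR=419739/4096
(0,5): OLD=15586621/65536 → NEW=255, ERR=-1125059/65536
(1,0): OLD=183/16 → NEW=0, ERR=183/16
(1,1): OLD=8665/128 → NEW=0, ERR=8665/128
(1,2): OLD=515765/4096 → NEW=0, ERR=515765/4096
(1,3): OLD=2661941/16384 → NEW=255, ERR=-1515979/16384
(1,4): OLD=132381427/1048576 → NEW=0, ERR=132381427/1048576
(1,5): OLD=4249230005/16777216 → NEW=255, ERR=-28960075/16777216
(2,0): OLD=51747/2048 → NEW=0, ERR=51747/2048
(2,1): OLD=5933225/65536 → NEW=0, ERR=5933225/65536
(2,2): OLD=139293099/1048576 → NEW=255, ERR=-128093781/1048576
(2,3): OLD=530006499/8388608 → NEW=0, ERR=530006499/8388608
(2,4): OLD=56368245369/268435456 → NEW=255, ERR=-12082795911/268435456
(2,5): OLD=754447119583/4294967296 → NEW=255, ERR=-340769540897/4294967296
(3,0): OLD=36564955/1048576 → NEW=0, ERR=36564955/1048576
(3,1): OLD=530345831/8388608 → NEW=0, ERR=530345831/8388608
(3,2): OLD=5569344601/67108864 → NEW=0, ERR=5569344601/67108864
(3,3): OLD=626968826375/4294967296 → NEW=255, ERR=-468247834105/4294967296
(3,4): OLD=2690668590159/34359738368 → NEW=0, ERR=2690668590159/34359738368
(3,5): OLD=108110905257345/549755813888 → NEW=255, ERR=-32076827284095/549755813888
(4,0): OLD=3053635693/134217728 → NEW=0, ERR=3053635693/134217728
(4,1): OLD=185651360449/2147483648 → NEW=0, ERR=185651360449/2147483648
(4,2): OLD=8745661020643/68719476736 → NEW=0, ERR=8745661020643/68719476736
(4,3): OLD=163254565000511/1099511627776 → NEW=255, ERR=-117120900082369/1099511627776
(4,4): OLD=2007524915453471/17592186044416 → NEW=0, ERR=2007524915453471/17592186044416
(4,5): OLD=63778249935905145/281474976710656 → NEW=255, ERR=-7997869125312135/281474976710656
(5,0): OLD=801244936787/34359738368 → NEW=0, ERR=801244936787/34359738368
(5,1): OLD=116001091317971/1099511627776 → NEW=0, ERR=116001091317971/1099511627776
(5,2): OLD=1217013891077945/8796093022208 → NEW=255, ERR=-1025989829585095/8796093022208
(5,3): OLD=14927231831615019/281474976710656 → NEW=0, ERR=14927231831615019/281474976710656
(5,4): OLD=110269050342345481/562949953421312 → NEW=255, ERR=-33283187780089079/562949953421312
(5,5): OLD=1525698044764741593/9007199254740992 → NEW=255, ERR=-771137765194211367/9007199254740992
(6,0): OLD=476202463839833/17592186044416 → NEW=0, ERR=476202463839833/17592186044416
(6,1): OLD=18971226980999093/281474976710656 → NEW=0, ERR=18971226980999093/281474976710656
(6,2): OLD=107606939739871685/1125899906842624 → NEW=0, ERR=107606939739871685/1125899906842624
Target (6,2): original=86, with diffused error = 107606939739871685/1125899906842624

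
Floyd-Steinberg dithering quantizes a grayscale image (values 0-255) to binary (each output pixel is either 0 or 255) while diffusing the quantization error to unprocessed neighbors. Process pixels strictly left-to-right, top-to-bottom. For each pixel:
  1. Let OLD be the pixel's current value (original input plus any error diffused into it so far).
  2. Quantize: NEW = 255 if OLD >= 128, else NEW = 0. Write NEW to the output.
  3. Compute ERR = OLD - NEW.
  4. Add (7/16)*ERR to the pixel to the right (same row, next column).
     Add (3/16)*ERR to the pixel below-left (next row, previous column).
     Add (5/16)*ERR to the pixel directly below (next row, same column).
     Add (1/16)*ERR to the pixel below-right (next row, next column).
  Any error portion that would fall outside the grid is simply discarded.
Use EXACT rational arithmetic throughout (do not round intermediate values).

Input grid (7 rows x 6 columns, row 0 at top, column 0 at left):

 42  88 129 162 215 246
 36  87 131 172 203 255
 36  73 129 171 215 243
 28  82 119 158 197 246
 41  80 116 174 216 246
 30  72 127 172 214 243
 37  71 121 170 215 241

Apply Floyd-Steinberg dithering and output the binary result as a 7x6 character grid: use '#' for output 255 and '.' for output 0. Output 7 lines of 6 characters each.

Answer: ..#.##
.#.###
..####
...#.#
.#.###
..####
..#.##

Derivation:
(0,0): OLD=42 → NEW=0, ERR=42
(0,1): OLD=851/8 → NEW=0, ERR=851/8
(0,2): OLD=22469/128 → NEW=255, ERR=-10171/128
(0,3): OLD=260579/2048 → NEW=0, ERR=260579/2048
(0,4): OLD=8869173/32768 → NEW=255, ERR=513333/32768
(0,5): OLD=132568179/524288 → NEW=255, ERR=-1125261/524288
(1,0): OLD=8841/128 → NEW=0, ERR=8841/128
(1,1): OLD=141503/1024 → NEW=255, ERR=-119617/1024
(1,2): OLD=2803883/32768 → NEW=0, ERR=2803883/32768
(1,3): OLD=32396815/131072 → NEW=255, ERR=-1026545/131072
(1,4): OLD=1778543245/8388608 → NEW=255, ERR=-360551795/8388608
(1,5): OLD=31743050443/134217728 → NEW=255, ERR=-2482470197/134217728
(2,0): OLD=584613/16384 → NEW=0, ERR=584613/16384
(2,1): OLD=37993831/524288 → NEW=0, ERR=37993831/524288
(2,2): OLD=1498835445/8388608 → NEW=255, ERR=-640259595/8388608
(2,3): OLD=8888529293/67108864 → NEW=255, ERR=-8224231027/67108864
(2,4): OLD=309227013671/2147483648 → NEW=255, ERR=-238381316569/2147483648
(2,5): OLD=6389848332161/34359738368 → NEW=255, ERR=-2371884951679/34359738368
(3,0): OLD=442400597/8388608 → NEW=0, ERR=442400597/8388608
(3,1): OLD=7760353713/67108864 → NEW=0, ERR=7760353713/67108864
(3,2): OLD=68338943267/536870912 → NEW=0, ERR=68338943267/536870912
(3,3): OLD=5147401703273/34359738368 → NEW=255, ERR=-3614331580567/34359738368
(3,4): OLD=26302303902793/274877906944 → NEW=0, ERR=26302303902793/274877906944
(3,5): OLD=1140647362463143/4398046511104 → NEW=255, ERR=19145502131623/4398046511104
(4,0): OLD=85000499803/1073741824 → NEW=0, ERR=85000499803/1073741824
(4,1): OLD=3056882266399/17179869184 → NEW=255, ERR=-1323984375521/17179869184
(4,2): OLD=60234661358509/549755813888 → NEW=0, ERR=60234661358509/549755813888
(4,3): OLD=1890809190250561/8796093022208 → NEW=255, ERR=-352194530412479/8796093022208
(4,4): OLD=31331908524474961/140737488355328 → NEW=255, ERR=-4556151006133679/140737488355328
(4,5): OLD=538579757062924951/2251799813685248 → NEW=255, ERR=-35629195426813289/2251799813685248
(5,0): OLD=11074424065997/274877906944 → NEW=0, ERR=11074424065997/274877906944
(5,1): OLD=800747374414237/8796093022208 → NEW=0, ERR=800747374414237/8796093022208
(5,2): OLD=13281600979601423/70368744177664 → NEW=255, ERR=-4662428785702897/70368744177664
(5,3): OLD=295611622810401045/2251799813685248 → NEW=255, ERR=-278597329679337195/2251799813685248
(5,4): OLD=649804973468274997/4503599627370496 → NEW=255, ERR=-498612931511201483/4503599627370496
(5,5): OLD=13517616044173667449/72057594037927936 → NEW=255, ERR=-4857070435497956231/72057594037927936
(6,0): OLD=9381437042949367/140737488355328 → NEW=0, ERR=9381437042949367/140737488355328
(6,1): OLD=267303168433010219/2251799813685248 → NEW=0, ERR=267303168433010219/2251799813685248
(6,2): OLD=1213454337856320307/9007199254740992 → NEW=255, ERR=-1083381472102632653/9007199254740992
(6,3): OLD=7755496600953146055/144115188075855872 → NEW=0, ERR=7755496600953146055/144115188075855872
(6,4): OLD=423294002433358666919/2305843009213693952 → NEW=255, ERR=-164695964916133290841/2305843009213693952
(6,5): OLD=6706037798501662686769/36893488147419103232 → NEW=255, ERR=-2701801679090208637391/36893488147419103232
Row 0: ..#.##
Row 1: .#.###
Row 2: ..####
Row 3: ...#.#
Row 4: .#.###
Row 5: ..####
Row 6: ..#.##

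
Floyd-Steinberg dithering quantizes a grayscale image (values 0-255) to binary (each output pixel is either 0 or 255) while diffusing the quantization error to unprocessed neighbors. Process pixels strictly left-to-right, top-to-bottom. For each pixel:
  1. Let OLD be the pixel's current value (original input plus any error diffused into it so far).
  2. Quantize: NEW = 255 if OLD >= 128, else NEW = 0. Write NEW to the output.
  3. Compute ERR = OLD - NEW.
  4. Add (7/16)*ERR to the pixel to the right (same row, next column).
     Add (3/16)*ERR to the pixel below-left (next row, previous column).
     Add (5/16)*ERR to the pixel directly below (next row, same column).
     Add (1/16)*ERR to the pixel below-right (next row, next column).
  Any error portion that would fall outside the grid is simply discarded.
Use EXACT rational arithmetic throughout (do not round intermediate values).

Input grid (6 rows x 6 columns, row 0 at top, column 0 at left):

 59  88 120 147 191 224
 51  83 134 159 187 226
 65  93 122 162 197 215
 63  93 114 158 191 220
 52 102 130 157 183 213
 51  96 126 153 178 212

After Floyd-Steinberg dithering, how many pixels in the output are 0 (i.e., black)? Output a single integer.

Answer: 16

Derivation:
(0,0): OLD=59 → NEW=0, ERR=59
(0,1): OLD=1821/16 → NEW=0, ERR=1821/16
(0,2): OLD=43467/256 → NEW=255, ERR=-21813/256
(0,3): OLD=449421/4096 → NEW=0, ERR=449421/4096
(0,4): OLD=15663323/65536 → NEW=255, ERR=-1048357/65536
(0,5): OLD=227542525/1048576 → NEW=255, ERR=-39844355/1048576
(1,0): OLD=23239/256 → NEW=0, ERR=23239/256
(1,1): OLD=298993/2048 → NEW=255, ERR=-223247/2048
(1,2): OLD=5725765/65536 → NEW=0, ERR=5725765/65536
(1,3): OLD=58507105/262144 → NEW=255, ERR=-8339615/262144
(1,4): OLD=2815480323/16777216 → NEW=255, ERR=-1462709757/16777216
(1,5): OLD=46971516965/268435456 → NEW=255, ERR=-21479524315/268435456
(2,0): OLD=2389739/32768 → NEW=0, ERR=2389739/32768
(2,1): OLD=118380873/1048576 → NEW=0, ERR=118380873/1048576
(2,2): OLD=3119169819/16777216 → NEW=255, ERR=-1159020261/16777216
(2,3): OLD=14891195907/134217728 → NEW=0, ERR=14891195907/134217728
(2,4): OLD=864590180745/4294967296 → NEW=255, ERR=-230626479735/4294967296
(2,5): OLD=11067486497103/68719476736 → NEW=255, ERR=-6455980070577/68719476736
(3,0): OLD=1794465467/16777216 → NEW=0, ERR=1794465467/16777216
(3,1): OLD=22371355551/134217728 → NEW=255, ERR=-11854165089/134217728
(3,2): OLD=87649754637/1073741824 → NEW=0, ERR=87649754637/1073741824
(3,3): OLD=14705873173223/68719476736 → NEW=255, ERR=-2817593394457/68719476736
(3,4): OLD=80044900428935/549755813888 → NEW=255, ERR=-60142832112505/549755813888
(3,5): OLD=1226381247869065/8796093022208 → NEW=255, ERR=-1016622472793975/8796093022208
(4,0): OLD=147885273109/2147483648 → NEW=0, ERR=147885273109/2147483648
(4,1): OLD=4347147125777/34359738368 → NEW=0, ERR=4347147125777/34359738368
(4,2): OLD=217322380146659/1099511627776 → NEW=255, ERR=-63053084936221/1099511627776
(4,3): OLD=1824090498936463/17592186044416 → NEW=0, ERR=1824090498936463/17592186044416
(4,4): OLD=47834662346859647/281474976710656 → NEW=255, ERR=-23941456714357633/281474976710656
(4,5): OLD=598223797940773657/4503599627370496 → NEW=255, ERR=-550194107038702823/4503599627370496
(5,0): OLD=52909809734339/549755813888 → NEW=0, ERR=52909809734339/549755813888
(5,1): OLD=3011688741692147/17592186044416 → NEW=255, ERR=-1474318699633933/17592186044416
(5,2): OLD=13899690099207329/140737488355328 → NEW=0, ERR=13899690099207329/140737488355328
(5,3): OLD=941607684404760059/4503599627370496 → NEW=255, ERR=-206810220574716421/4503599627370496
(5,4): OLD=1034956063023896635/9007199254740992 → NEW=0, ERR=1034956063023896635/9007199254740992
(5,5): OLD=31529044628002248823/144115188075855872 → NEW=255, ERR=-5220328331340998537/144115188075855872
Output grid:
  Row 0: ..#.##  (3 black, running=3)
  Row 1: .#.###  (2 black, running=5)
  Row 2: ..#.##  (3 black, running=8)
  Row 3: .#.###  (2 black, running=10)
  Row 4: ..#.##  (3 black, running=13)
  Row 5: .#.#.#  (3 black, running=16)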